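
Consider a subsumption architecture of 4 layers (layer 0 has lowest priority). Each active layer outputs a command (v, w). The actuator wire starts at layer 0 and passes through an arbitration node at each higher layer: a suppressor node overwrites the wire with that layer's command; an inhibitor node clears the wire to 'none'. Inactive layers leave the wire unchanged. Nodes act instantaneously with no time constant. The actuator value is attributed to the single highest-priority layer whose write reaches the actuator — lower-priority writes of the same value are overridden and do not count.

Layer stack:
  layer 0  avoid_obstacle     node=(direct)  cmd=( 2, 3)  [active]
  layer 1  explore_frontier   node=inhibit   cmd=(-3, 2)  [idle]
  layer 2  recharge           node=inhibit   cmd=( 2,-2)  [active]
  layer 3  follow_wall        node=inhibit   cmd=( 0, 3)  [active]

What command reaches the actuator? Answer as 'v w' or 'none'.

L0 avoid_obstacle: active, feeds wire = (2, 3)
L1 explore_frontier: idle → wire stays (2, 3)
L2 recharge: active, inhibitor → wire = none
L3 follow_wall: active, inhibitor → wire = none
actuator = none

none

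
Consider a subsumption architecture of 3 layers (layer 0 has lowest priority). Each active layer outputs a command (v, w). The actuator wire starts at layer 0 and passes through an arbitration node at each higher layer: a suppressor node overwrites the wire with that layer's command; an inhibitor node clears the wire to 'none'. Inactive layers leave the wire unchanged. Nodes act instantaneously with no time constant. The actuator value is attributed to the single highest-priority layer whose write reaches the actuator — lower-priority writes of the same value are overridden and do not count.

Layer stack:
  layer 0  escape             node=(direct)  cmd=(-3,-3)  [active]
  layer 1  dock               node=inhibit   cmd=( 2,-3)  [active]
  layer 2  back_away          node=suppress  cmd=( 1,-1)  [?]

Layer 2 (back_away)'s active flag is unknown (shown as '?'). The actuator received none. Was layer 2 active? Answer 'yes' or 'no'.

no

If layer 2 is active=yes:
  actuator would be (1, -1)
If layer 2 is active=no:
  actuator would be none
Observed none, so layer 2 was idle.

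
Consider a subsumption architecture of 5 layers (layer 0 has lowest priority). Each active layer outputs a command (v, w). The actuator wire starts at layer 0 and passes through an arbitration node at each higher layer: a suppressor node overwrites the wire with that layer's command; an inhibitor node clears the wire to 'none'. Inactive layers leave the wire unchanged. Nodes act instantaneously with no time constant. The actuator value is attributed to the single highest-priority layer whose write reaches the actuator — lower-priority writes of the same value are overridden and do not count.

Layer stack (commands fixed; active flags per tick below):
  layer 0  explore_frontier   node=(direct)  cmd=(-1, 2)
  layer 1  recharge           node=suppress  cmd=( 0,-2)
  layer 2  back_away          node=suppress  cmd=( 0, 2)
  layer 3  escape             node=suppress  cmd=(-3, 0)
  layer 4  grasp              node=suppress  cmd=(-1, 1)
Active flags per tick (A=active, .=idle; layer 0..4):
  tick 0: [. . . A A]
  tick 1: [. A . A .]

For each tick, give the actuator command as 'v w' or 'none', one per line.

-1 1
-3 0

tick 0:
  L0 explore_frontier: idle → wire = none
  L1 recharge: idle → wire stays none
  L2 back_away: idle → wire stays none
  L3 escape: active, suppressor → wire = (-3, 0)
  L4 grasp: active, suppressor → wire = (-1, 1)
  actuator = (-1, 1)
tick 1:
  L0 explore_frontier: idle → wire = none
  L1 recharge: active, suppressor → wire = (0, -2)
  L2 back_away: idle → wire stays (0, -2)
  L3 escape: active, suppressor → wire = (-3, 0)
  L4 grasp: idle → wire stays (-3, 0)
  actuator = (-3, 0)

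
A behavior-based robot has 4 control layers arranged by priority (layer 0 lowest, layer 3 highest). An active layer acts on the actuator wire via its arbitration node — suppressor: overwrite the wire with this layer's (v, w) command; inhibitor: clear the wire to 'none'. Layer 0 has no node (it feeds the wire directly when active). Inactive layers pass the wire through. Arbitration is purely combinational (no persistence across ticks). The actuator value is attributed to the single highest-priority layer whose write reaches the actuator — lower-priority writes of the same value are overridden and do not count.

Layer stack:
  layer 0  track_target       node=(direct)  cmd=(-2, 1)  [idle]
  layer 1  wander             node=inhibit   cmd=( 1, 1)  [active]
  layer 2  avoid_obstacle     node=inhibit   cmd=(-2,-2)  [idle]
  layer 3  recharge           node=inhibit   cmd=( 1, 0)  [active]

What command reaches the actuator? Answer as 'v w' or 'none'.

none

layer 0 (track_target) idle — none
layer 1 (wander) active — inhibits: none
layer 2 (avoid_obstacle) idle — unchanged: none
layer 3 (recharge) active — inhibits: none
→ actuator none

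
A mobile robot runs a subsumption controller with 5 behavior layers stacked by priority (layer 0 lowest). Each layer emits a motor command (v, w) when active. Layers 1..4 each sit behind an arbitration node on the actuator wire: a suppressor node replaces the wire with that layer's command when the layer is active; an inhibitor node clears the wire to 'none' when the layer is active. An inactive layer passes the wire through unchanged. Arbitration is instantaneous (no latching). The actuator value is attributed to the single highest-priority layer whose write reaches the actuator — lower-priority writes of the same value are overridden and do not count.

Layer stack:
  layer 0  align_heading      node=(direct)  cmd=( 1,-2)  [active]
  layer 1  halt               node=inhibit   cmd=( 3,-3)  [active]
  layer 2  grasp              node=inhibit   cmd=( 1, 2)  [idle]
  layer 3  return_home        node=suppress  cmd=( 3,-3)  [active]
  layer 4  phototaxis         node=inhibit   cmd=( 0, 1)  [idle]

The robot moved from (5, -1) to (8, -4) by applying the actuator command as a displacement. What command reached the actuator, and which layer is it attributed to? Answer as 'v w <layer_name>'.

3 -3 return_home

displacement = (8, -4) − (5, -1) = (3, -3)
[0] align_heading on; wire := (1, -2)
[1] halt on (inhibit); wire := none
[2] grasp off; pass none
[3] return_home on (suppress); wire := (3, -3)
[4] phototaxis off; pass (3, -3)
output (3, -3) — from layer 3 (return_home)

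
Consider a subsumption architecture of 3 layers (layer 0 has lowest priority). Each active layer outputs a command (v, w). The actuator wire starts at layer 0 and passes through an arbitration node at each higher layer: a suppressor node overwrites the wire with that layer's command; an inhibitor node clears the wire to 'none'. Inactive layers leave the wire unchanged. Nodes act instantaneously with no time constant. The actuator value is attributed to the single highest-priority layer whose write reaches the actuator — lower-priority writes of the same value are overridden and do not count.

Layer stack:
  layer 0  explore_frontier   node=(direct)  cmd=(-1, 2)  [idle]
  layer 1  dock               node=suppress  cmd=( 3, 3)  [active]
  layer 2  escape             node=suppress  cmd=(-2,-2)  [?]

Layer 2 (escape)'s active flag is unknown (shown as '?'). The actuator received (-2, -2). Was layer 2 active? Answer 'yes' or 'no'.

If layer 2 is active=yes:
  actuator would be (-2, -2)
If layer 2 is active=no:
  actuator would be (3, 3)
Observed (-2, -2), so layer 2 was active.

yes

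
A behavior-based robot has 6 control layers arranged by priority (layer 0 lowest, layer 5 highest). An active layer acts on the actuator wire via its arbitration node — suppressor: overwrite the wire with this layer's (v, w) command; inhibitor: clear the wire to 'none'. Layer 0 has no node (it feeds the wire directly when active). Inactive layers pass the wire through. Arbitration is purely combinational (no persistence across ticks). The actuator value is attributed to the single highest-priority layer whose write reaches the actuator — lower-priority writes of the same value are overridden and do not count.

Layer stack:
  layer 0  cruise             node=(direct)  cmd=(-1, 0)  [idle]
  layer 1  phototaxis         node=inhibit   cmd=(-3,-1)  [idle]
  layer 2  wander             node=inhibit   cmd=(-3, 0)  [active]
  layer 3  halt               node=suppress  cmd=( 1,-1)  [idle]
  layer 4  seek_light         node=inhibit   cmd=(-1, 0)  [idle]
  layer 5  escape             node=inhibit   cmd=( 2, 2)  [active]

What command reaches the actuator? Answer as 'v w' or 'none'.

layer 0 (cruise) idle — none
layer 1 (phototaxis) idle — unchanged: none
layer 2 (wander) active — inhibits: none
layer 3 (halt) idle — unchanged: none
layer 4 (seek_light) idle — unchanged: none
layer 5 (escape) active — inhibits: none
→ actuator none

none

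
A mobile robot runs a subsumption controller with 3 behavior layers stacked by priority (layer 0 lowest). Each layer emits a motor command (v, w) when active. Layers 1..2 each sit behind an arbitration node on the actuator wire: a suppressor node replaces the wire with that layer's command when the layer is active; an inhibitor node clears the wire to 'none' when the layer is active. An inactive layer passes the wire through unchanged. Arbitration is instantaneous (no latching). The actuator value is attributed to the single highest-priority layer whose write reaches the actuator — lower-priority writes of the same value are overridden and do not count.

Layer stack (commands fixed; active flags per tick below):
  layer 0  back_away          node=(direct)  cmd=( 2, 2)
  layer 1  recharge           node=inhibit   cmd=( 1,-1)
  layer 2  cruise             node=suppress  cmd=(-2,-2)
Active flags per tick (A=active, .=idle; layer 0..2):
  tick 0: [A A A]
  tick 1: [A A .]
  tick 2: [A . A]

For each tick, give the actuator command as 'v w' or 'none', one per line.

tick 0:
  L0 back_away: active, feeds wire = (2, 2)
  L1 recharge: active, inhibitor → wire = none
  L2 cruise: active, suppressor → wire = (-2, -2)
  actuator = (-2, -2)
tick 1:
  L0 back_away: active, feeds wire = (2, 2)
  L1 recharge: active, inhibitor → wire = none
  L2 cruise: idle → wire stays none
  actuator = none
tick 2:
  L0 back_away: active, feeds wire = (2, 2)
  L1 recharge: idle → wire stays (2, 2)
  L2 cruise: active, suppressor → wire = (-2, -2)
  actuator = (-2, -2)

-2 -2
none
-2 -2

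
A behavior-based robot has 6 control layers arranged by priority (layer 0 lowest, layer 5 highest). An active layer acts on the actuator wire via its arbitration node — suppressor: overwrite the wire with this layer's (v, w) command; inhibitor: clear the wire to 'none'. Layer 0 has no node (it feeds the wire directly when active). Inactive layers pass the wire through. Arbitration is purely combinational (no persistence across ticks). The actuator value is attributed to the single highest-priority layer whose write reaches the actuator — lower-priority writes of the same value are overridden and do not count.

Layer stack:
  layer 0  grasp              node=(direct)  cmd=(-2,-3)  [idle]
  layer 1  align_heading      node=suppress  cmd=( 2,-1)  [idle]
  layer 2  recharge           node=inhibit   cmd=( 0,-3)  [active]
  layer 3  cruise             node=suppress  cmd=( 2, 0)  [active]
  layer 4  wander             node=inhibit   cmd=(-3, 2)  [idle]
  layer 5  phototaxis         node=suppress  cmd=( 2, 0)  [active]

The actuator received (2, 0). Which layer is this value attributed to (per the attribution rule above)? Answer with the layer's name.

L0 grasp: idle → wire = none
L1 align_heading: idle → wire stays none
L2 recharge: active, inhibitor → wire = none
L3 cruise: active, suppressor → wire = (2, 0)
L4 wander: idle → wire stays (2, 0)
L5 phototaxis: active, suppressor → wire = (2, 0)
actuator = (2, 0)
last writer: layer 5 = phototaxis

phototaxis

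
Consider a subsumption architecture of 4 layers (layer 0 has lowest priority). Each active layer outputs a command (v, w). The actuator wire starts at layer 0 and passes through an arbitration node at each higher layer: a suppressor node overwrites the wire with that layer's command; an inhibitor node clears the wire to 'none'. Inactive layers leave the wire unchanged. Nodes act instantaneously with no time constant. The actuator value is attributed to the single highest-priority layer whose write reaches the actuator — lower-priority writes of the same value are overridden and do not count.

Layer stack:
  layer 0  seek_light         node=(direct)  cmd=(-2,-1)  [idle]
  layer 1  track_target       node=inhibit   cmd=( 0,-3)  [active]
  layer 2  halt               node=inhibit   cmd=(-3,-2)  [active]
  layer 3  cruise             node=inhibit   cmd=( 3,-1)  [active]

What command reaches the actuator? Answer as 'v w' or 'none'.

layer 0 (seek_light) idle — none
layer 1 (track_target) active — inhibits: none
layer 2 (halt) active — inhibits: none
layer 3 (cruise) active — inhibits: none
→ actuator none

none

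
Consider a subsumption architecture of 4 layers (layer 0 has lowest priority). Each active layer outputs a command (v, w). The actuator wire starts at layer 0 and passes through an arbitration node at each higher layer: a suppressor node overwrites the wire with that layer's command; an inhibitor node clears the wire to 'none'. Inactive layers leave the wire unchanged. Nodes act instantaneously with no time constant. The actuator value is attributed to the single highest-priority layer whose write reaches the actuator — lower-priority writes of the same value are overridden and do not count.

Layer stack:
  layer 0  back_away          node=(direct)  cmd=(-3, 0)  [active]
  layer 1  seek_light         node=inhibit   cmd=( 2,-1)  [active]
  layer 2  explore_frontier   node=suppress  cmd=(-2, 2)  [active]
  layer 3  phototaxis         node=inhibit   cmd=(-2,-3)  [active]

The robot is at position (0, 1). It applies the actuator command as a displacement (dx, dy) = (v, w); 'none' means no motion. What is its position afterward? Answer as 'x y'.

0 1

L0 back_away: active, feeds wire = (-3, 0)
L1 seek_light: active, inhibitor → wire = none
L2 explore_frontier: active, suppressor → wire = (-2, 2)
L3 phototaxis: active, inhibitor → wire = none
actuator = none
position: (0, 1) + none = (0, 1)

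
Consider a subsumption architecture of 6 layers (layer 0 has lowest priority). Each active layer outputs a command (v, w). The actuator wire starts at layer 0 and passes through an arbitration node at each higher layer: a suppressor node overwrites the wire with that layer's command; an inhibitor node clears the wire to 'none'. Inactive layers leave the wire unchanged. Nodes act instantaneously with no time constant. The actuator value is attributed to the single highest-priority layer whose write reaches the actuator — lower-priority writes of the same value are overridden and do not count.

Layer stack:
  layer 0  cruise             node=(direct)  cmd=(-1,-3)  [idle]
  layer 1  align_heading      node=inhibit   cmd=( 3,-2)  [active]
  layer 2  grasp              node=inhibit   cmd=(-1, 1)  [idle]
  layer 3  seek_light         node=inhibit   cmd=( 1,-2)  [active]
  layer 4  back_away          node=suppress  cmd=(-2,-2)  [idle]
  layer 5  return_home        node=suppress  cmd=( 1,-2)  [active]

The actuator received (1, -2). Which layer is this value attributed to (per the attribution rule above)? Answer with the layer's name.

return_home

[0] cruise off; wire := none
[1] align_heading on (inhibit); wire := none
[2] grasp off; pass none
[3] seek_light on (inhibit); wire := none
[4] back_away off; pass none
[5] return_home on (suppress); wire := (1, -2)
output (1, -2)
last writer: layer 5 = return_home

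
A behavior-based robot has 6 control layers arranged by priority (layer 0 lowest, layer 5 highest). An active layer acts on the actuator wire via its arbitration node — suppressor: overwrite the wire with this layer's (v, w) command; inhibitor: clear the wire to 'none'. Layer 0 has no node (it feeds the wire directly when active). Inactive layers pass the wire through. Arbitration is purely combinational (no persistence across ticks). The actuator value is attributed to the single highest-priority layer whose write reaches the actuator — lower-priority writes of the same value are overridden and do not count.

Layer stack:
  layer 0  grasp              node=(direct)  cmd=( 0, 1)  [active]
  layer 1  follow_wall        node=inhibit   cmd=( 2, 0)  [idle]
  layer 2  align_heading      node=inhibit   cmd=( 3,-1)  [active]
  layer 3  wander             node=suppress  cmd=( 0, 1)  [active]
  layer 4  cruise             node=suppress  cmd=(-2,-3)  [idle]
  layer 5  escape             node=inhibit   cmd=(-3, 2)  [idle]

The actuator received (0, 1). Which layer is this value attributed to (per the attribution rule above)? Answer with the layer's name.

wander

[0] grasp on; wire := (0, 1)
[1] follow_wall off; pass (0, 1)
[2] align_heading on (inhibit); wire := none
[3] wander on (suppress); wire := (0, 1)
[4] cruise off; pass (0, 1)
[5] escape off; pass (0, 1)
output (0, 1)
last writer: layer 3 = wander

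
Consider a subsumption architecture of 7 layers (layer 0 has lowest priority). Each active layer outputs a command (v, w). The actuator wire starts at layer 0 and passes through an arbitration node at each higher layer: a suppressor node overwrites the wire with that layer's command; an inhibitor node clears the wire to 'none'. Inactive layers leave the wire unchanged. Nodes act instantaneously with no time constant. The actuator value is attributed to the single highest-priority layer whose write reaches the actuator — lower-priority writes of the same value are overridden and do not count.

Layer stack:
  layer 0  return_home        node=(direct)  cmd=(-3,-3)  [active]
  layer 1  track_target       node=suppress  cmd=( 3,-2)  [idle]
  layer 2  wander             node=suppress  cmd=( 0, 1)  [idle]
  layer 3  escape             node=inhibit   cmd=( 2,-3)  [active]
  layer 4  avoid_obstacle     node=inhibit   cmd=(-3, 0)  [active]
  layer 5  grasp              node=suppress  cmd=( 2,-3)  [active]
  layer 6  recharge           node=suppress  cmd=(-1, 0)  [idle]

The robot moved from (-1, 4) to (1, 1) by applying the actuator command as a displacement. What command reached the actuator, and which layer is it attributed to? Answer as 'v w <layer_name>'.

displacement = (1, 1) − (-1, 4) = (2, -3)
layer 0 (return_home) active — direct: (-3, -3)
layer 1 (track_target) idle — unchanged: (-3, -3)
layer 2 (wander) idle — unchanged: (-3, -3)
layer 3 (escape) active — inhibits: none
layer 4 (avoid_obstacle) active — inhibits: none
layer 5 (grasp) active — suppresses: (2, -3)
layer 6 (recharge) idle — unchanged: (2, -3)
→ actuator (2, -3) — from layer 5 (grasp)

2 -3 grasp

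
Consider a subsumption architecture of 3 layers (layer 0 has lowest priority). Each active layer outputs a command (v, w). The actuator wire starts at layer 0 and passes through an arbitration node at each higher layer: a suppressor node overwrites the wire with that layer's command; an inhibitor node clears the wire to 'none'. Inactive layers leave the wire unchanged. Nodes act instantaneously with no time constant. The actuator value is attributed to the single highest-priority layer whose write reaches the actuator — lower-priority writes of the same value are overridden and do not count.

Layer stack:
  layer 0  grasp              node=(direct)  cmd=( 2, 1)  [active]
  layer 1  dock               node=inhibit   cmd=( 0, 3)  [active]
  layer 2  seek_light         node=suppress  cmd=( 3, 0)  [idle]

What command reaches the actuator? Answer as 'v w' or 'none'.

none

L0 grasp: active, feeds wire = (2, 1)
L1 dock: active, inhibitor → wire = none
L2 seek_light: idle → wire stays none
actuator = none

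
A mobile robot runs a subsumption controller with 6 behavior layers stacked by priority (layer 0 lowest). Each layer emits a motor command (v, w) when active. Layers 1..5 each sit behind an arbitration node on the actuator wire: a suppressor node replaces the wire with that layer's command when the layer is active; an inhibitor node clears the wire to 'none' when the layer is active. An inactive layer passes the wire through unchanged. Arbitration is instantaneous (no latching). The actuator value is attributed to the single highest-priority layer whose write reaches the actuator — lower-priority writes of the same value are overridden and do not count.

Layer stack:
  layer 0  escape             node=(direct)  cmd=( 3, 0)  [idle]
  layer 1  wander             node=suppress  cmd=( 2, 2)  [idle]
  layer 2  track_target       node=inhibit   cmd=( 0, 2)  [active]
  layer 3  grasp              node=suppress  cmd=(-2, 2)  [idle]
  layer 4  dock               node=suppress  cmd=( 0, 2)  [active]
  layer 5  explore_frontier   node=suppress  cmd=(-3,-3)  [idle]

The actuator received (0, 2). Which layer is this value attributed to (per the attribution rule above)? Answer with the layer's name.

dock

L0 escape: idle → wire = none
L1 wander: idle → wire stays none
L2 track_target: active, inhibitor → wire = none
L3 grasp: idle → wire stays none
L4 dock: active, suppressor → wire = (0, 2)
L5 explore_frontier: idle → wire stays (0, 2)
actuator = (0, 2)
last writer: layer 4 = dock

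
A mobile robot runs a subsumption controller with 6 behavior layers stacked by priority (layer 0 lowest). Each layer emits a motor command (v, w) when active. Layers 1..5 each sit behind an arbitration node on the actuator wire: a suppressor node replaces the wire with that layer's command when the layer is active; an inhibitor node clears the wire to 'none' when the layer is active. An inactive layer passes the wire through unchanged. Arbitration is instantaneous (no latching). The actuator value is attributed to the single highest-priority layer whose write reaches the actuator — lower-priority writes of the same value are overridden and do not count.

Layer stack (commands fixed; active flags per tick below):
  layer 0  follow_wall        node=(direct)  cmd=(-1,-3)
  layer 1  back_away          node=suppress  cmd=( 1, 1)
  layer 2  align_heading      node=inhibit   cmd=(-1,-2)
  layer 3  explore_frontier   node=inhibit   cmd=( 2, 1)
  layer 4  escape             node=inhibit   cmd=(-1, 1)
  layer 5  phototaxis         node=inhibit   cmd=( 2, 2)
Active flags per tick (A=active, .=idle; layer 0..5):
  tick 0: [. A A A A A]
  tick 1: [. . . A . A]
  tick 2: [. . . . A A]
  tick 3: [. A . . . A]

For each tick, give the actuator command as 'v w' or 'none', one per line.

none
none
none
none

tick 0:
  [0] follow_wall off; wire := none
  [1] back_away on (suppress); wire := (1, 1)
  [2] align_heading on (inhibit); wire := none
  [3] explore_frontier on (inhibit); wire := none
  [4] escape on (inhibit); wire := none
  [5] phototaxis on (inhibit); wire := none
  output none
tick 1:
  [0] follow_wall off; wire := none
  [1] back_away off; pass none
  [2] align_heading off; pass none
  [3] explore_frontier on (inhibit); wire := none
  [4] escape off; pass none
  [5] phototaxis on (inhibit); wire := none
  output none
tick 2:
  [0] follow_wall off; wire := none
  [1] back_away off; pass none
  [2] align_heading off; pass none
  [3] explore_frontier off; pass none
  [4] escape on (inhibit); wire := none
  [5] phototaxis on (inhibit); wire := none
  output none
tick 3:
  [0] follow_wall off; wire := none
  [1] back_away on (suppress); wire := (1, 1)
  [2] align_heading off; pass (1, 1)
  [3] explore_frontier off; pass (1, 1)
  [4] escape off; pass (1, 1)
  [5] phototaxis on (inhibit); wire := none
  output none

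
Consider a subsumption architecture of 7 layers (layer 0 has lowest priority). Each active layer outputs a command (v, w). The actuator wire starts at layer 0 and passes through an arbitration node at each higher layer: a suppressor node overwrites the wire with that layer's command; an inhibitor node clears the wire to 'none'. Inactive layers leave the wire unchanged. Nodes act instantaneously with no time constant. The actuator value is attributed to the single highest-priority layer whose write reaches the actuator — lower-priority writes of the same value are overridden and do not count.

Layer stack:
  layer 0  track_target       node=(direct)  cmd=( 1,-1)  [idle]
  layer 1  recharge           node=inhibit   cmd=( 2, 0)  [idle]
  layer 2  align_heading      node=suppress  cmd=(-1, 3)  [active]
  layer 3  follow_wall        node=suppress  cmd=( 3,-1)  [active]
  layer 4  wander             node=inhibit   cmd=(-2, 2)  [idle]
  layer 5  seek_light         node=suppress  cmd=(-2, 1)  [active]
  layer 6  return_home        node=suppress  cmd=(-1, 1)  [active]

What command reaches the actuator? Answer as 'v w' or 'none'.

L0 track_target: idle → wire = none
L1 recharge: idle → wire stays none
L2 align_heading: active, suppressor → wire = (-1, 3)
L3 follow_wall: active, suppressor → wire = (3, -1)
L4 wander: idle → wire stays (3, -1)
L5 seek_light: active, suppressor → wire = (-2, 1)
L6 return_home: active, suppressor → wire = (-1, 1)
actuator = (-1, 1)

-1 1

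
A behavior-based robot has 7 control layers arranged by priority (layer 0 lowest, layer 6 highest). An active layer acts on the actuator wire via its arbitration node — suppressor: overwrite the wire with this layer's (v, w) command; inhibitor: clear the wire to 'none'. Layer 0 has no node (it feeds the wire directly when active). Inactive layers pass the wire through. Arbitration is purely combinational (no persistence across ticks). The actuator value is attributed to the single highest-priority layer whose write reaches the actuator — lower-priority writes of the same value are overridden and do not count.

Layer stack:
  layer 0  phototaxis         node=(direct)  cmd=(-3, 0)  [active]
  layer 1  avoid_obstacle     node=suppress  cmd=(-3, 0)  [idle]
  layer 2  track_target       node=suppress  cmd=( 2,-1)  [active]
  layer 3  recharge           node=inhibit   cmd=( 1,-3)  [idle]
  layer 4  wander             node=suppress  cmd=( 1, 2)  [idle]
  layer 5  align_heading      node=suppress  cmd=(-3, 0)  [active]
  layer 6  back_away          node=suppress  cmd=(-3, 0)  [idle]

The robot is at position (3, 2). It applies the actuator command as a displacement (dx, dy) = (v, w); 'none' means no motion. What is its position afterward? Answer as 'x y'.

0 2

layer 0 (phototaxis) active — direct: (-3, 0)
layer 1 (avoid_obstacle) idle — unchanged: (-3, 0)
layer 2 (track_target) active — suppresses: (2, -1)
layer 3 (recharge) idle — unchanged: (2, -1)
layer 4 (wander) idle — unchanged: (2, -1)
layer 5 (align_heading) active — suppresses: (-3, 0)
layer 6 (back_away) idle — unchanged: (-3, 0)
→ actuator (-3, 0)
position: (3, 2) + (-3, 0) = (0, 2)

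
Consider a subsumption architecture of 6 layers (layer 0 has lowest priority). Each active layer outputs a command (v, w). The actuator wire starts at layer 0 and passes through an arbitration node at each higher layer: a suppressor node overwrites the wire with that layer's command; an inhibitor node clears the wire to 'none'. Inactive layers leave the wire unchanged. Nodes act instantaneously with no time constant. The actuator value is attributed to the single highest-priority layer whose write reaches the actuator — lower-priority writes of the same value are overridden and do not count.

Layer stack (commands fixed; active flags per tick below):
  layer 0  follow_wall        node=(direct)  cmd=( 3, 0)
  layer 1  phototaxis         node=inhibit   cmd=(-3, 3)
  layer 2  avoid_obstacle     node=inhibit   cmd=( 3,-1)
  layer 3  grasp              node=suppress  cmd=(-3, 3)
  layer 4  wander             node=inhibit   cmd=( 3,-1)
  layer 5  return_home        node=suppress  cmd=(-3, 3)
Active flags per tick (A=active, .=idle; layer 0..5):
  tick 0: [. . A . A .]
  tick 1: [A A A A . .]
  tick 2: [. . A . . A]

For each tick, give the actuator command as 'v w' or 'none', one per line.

tick 0:
  L0 follow_wall: idle → wire = none
  L1 phototaxis: idle → wire stays none
  L2 avoid_obstacle: active, inhibitor → wire = none
  L3 grasp: idle → wire stays none
  L4 wander: active, inhibitor → wire = none
  L5 return_home: idle → wire stays none
  actuator = none
tick 1:
  L0 follow_wall: active, feeds wire = (3, 0)
  L1 phototaxis: active, inhibitor → wire = none
  L2 avoid_obstacle: active, inhibitor → wire = none
  L3 grasp: active, suppressor → wire = (-3, 3)
  L4 wander: idle → wire stays (-3, 3)
  L5 return_home: idle → wire stays (-3, 3)
  actuator = (-3, 3)
tick 2:
  L0 follow_wall: idle → wire = none
  L1 phototaxis: idle → wire stays none
  L2 avoid_obstacle: active, inhibitor → wire = none
  L3 grasp: idle → wire stays none
  L4 wander: idle → wire stays none
  L5 return_home: active, suppressor → wire = (-3, 3)
  actuator = (-3, 3)

none
-3 3
-3 3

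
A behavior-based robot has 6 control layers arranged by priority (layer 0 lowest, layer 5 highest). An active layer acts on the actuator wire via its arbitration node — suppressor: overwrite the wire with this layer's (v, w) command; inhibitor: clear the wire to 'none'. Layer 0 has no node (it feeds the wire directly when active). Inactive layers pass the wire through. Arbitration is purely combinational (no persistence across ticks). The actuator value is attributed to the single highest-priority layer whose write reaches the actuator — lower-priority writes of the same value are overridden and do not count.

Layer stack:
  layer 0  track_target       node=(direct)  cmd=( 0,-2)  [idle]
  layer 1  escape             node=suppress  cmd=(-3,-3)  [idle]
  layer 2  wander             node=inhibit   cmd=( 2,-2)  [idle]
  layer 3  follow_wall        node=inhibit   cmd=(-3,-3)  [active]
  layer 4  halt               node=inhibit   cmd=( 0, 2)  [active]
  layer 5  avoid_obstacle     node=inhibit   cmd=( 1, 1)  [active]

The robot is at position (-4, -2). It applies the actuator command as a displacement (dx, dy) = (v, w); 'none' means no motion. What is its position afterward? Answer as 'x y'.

layer 0 (track_target) idle — none
layer 1 (escape) idle — unchanged: none
layer 2 (wander) idle — unchanged: none
layer 3 (follow_wall) active — inhibits: none
layer 4 (halt) active — inhibits: none
layer 5 (avoid_obstacle) active — inhibits: none
→ actuator none
position: (-4, -2) + none = (-4, -2)

-4 -2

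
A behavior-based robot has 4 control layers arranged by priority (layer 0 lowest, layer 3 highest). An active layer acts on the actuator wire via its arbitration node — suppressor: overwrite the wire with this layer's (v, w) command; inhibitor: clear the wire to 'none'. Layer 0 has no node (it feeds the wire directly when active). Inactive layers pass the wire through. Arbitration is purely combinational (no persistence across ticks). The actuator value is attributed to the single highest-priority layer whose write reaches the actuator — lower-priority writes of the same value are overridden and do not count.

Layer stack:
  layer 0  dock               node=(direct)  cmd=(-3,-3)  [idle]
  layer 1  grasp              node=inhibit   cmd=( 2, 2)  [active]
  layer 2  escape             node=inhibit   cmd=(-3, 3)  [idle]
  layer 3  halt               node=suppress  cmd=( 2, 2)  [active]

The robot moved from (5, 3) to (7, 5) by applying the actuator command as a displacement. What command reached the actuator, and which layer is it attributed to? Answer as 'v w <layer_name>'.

displacement = (7, 5) − (5, 3) = (2, 2)
layer 0 (dock) idle — none
layer 1 (grasp) active — inhibits: none
layer 2 (escape) idle — unchanged: none
layer 3 (halt) active — suppresses: (2, 2)
→ actuator (2, 2) — from layer 3 (halt)

2 2 halt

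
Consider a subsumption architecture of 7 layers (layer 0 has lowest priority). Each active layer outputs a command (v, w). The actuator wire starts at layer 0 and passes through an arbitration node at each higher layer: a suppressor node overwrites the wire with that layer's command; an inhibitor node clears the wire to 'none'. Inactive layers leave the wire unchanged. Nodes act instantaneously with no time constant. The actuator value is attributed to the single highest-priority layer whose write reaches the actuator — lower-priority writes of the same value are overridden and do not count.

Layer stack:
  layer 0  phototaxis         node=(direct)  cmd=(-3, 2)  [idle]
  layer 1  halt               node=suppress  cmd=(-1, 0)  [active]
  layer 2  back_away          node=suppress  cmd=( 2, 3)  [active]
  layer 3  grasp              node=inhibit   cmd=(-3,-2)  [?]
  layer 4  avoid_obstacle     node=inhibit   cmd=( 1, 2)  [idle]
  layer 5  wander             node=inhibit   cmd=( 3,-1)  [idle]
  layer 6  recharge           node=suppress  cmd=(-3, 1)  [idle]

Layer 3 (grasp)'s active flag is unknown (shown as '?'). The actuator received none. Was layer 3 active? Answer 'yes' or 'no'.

If layer 3 is active=yes:
  actuator would be none
If layer 3 is active=no:
  actuator would be (2, 3)
Observed none, so layer 3 was active.

yes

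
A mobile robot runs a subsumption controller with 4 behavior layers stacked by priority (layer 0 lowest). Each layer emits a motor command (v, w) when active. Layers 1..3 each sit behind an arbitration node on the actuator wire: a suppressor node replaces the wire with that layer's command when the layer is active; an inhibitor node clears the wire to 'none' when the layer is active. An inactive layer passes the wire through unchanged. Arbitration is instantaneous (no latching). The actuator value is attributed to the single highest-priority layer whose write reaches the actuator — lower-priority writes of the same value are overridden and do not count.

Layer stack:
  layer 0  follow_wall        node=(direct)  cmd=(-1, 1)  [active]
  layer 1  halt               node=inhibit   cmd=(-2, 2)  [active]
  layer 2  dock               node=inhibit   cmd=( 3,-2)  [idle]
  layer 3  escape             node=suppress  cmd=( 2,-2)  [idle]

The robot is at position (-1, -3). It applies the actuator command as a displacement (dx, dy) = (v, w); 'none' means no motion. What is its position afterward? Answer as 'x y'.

L0 follow_wall: active, feeds wire = (-1, 1)
L1 halt: active, inhibitor → wire = none
L2 dock: idle → wire stays none
L3 escape: idle → wire stays none
actuator = none
position: (-1, -3) + none = (-1, -3)

-1 -3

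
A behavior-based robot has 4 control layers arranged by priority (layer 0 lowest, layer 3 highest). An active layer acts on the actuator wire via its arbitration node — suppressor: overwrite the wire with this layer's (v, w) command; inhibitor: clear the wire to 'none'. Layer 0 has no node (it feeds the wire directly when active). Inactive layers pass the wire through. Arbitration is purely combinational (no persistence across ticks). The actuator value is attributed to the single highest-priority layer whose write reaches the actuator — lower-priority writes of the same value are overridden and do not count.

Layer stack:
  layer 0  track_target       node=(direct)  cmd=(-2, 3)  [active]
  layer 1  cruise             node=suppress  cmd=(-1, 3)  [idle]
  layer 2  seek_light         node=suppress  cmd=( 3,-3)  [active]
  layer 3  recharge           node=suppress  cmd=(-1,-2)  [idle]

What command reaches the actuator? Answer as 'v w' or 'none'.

3 -3

[0] track_target on; wire := (-2, 3)
[1] cruise off; pass (-2, 3)
[2] seek_light on (suppress); wire := (3, -3)
[3] recharge off; pass (3, -3)
output (3, -3)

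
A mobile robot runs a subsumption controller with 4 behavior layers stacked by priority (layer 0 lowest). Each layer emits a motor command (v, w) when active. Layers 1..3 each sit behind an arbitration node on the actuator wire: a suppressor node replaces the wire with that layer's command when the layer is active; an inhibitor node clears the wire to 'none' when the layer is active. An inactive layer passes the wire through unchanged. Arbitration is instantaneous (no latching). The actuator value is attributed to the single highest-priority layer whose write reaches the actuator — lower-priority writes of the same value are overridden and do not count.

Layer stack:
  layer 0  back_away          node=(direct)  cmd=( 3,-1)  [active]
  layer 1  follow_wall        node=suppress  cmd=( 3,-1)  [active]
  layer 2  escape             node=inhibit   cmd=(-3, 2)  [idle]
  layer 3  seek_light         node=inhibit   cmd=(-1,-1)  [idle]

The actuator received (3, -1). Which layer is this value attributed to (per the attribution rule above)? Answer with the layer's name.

follow_wall

layer 0 (back_away) active — direct: (3, -1)
layer 1 (follow_wall) active — suppresses: (3, -1)
layer 2 (escape) idle — unchanged: (3, -1)
layer 3 (seek_light) idle — unchanged: (3, -1)
→ actuator (3, -1)
last writer: layer 1 = follow_wall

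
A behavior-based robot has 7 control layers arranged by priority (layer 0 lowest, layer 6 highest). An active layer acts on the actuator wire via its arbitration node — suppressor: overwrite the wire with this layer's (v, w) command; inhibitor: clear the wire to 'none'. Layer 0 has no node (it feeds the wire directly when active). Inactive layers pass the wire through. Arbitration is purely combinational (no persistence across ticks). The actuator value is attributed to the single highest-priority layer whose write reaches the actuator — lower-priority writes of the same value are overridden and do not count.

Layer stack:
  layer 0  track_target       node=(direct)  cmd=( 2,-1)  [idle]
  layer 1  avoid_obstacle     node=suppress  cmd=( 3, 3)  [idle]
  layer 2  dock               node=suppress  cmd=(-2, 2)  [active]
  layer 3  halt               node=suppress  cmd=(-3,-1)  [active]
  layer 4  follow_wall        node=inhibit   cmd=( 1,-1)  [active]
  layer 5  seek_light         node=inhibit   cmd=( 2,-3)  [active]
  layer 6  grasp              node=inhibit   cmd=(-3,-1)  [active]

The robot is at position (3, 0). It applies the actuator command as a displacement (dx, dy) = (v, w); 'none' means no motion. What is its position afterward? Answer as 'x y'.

3 0

layer 0 (track_target) idle — none
layer 1 (avoid_obstacle) idle — unchanged: none
layer 2 (dock) active — suppresses: (-2, 2)
layer 3 (halt) active — suppresses: (-3, -1)
layer 4 (follow_wall) active — inhibits: none
layer 5 (seek_light) active — inhibits: none
layer 6 (grasp) active — inhibits: none
→ actuator none
position: (3, 0) + none = (3, 0)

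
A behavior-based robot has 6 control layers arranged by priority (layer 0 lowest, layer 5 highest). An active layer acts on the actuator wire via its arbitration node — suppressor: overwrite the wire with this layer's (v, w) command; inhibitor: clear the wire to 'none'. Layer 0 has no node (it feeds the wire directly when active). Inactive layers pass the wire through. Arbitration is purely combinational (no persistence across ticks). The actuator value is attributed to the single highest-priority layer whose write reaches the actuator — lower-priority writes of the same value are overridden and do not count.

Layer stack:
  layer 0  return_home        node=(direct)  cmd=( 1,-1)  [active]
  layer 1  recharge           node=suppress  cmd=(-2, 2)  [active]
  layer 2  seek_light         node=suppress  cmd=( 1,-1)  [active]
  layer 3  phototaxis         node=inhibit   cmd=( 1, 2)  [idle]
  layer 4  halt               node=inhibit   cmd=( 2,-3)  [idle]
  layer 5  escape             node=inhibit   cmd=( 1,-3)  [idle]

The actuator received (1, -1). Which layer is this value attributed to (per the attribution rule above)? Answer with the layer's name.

seek_light

L0 return_home: active, feeds wire = (1, -1)
L1 recharge: active, suppressor → wire = (-2, 2)
L2 seek_light: active, suppressor → wire = (1, -1)
L3 phototaxis: idle → wire stays (1, -1)
L4 halt: idle → wire stays (1, -1)
L5 escape: idle → wire stays (1, -1)
actuator = (1, -1)
last writer: layer 2 = seek_light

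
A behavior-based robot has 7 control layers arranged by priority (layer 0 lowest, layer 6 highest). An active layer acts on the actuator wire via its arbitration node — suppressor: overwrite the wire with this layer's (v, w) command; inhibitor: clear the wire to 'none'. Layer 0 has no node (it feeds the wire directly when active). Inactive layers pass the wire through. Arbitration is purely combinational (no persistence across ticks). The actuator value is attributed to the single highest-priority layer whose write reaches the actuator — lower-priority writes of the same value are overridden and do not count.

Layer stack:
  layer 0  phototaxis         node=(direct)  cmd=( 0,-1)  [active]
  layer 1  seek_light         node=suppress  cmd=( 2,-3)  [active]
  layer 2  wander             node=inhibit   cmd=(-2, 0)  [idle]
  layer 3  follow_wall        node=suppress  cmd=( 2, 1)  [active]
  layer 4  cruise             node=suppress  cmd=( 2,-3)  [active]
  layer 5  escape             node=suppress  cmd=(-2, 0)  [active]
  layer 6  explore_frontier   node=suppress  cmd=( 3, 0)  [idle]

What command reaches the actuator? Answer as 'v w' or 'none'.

-2 0

layer 0 (phototaxis) active — direct: (0, -1)
layer 1 (seek_light) active — suppresses: (2, -3)
layer 2 (wander) idle — unchanged: (2, -3)
layer 3 (follow_wall) active — suppresses: (2, 1)
layer 4 (cruise) active — suppresses: (2, -3)
layer 5 (escape) active — suppresses: (-2, 0)
layer 6 (explore_frontier) idle — unchanged: (-2, 0)
→ actuator (-2, 0)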